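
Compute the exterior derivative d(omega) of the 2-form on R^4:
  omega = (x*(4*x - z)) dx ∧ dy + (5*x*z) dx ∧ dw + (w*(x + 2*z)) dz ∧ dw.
d(omega) = (-x) dx ∧ dy ∧ dz + (w - 5*x) dx ∧ dz ∧ dw

For a 2-form omega = sum_{i<j} g_{ij} dx_i ∧ dx_j, the exterior derivative is
  d(omega) = sum_{i<j} d(g_{ij}) ∧ dx_i ∧ dx_j = sum_{i<j, k} (∂g_{ij}/∂x_k) dx_k ∧ dx_i ∧ dx_j.
Expand each term, using dx_k ∧ dx_i ∧ dx_j = sgn(permutation) dx_{(a)} ∧ dx_{(b)} ∧ dx_{(c)} with (a < b < c) sorted:
  d(x*(4*x - z)) includes (∂/∂z)(x*(4*x - z)) dz = (-x) dz, which multiplied by dx ∧ dy gives (-x) dx ∧ dy ∧ dz
  d(5*x*z) includes (∂/∂z)(5*x*z) dz = (5*x) dz, which multiplied by dx ∧ dw gives (-5*x) dx ∧ dz ∧ dw
  d(w*(x + 2*z)) includes (∂/∂x)(w*(x + 2*z)) dx = (w) dx, which multiplied by dz ∧ dw gives (w) dx ∧ dz ∧ dw
Collecting like 3-forms: d(omega) = (-x) dx ∧ dy ∧ dz + (w - 5*x) dx ∧ dz ∧ dw.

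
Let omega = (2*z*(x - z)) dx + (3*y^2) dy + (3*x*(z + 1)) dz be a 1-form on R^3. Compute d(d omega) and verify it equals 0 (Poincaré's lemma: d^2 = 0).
d(d omega) = 0

Step 1: d omega = sum_{i<j} (∂f_j/∂x_i - ∂f_i/∂x_j) dx_i ∧ dx_j:
  coeff of dx ∧ dy: 0
  coeff of dx ∧ dz: -2*x + 7*z + 3
  coeff of dy ∧ dz: 0
Step 2: Apply d again to each 2-form coefficient. The only possible 3-form in R^3 is dx ∧ dy ∧ dz, with coefficient
  ∂(coeff of dy∧dz)/∂x - ∂(coeff of dx∧dz)/∂y + ∂(coeff of dx∧dy)/∂z
  = ∂/∂x (0) - ∂/∂y (-2*x + 7*z + 3) + ∂/∂z (0).
Each of these terms simplifies to sums of mixed partials that cancel in pairs. The result is 0 (by equality of mixed partials for smooth functions — Schwarz / Clairaut).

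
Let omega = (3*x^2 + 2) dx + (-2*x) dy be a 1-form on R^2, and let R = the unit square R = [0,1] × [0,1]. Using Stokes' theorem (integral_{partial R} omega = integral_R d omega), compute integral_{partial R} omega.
integral_(partial R) omega = -2

Stokes: integral_partial_R omega = integral_R d omega with d omega = (∂Q/∂x - ∂P/∂y) dx ∧ dy.
  ∂Q/∂x = -2
  ∂P/∂y = 0
  integrand = ∂Q/∂x - ∂P/∂y = -2.
Integrating over R: integral_0^1 integral_0^1 (-2) dx dy = -2.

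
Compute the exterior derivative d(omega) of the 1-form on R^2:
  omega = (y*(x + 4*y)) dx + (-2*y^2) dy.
d(omega) = (-x - 8*y) dx ∧ dy

For a 1-form omega = sum_i f_i dx_i, the exterior derivative is
  d(omega) = sum_{i < j} (∂f_j/∂x_i - ∂f_i/∂x_j) dx_i ∧ dx_j.
  coefficient of dx ∧ dy: ∂f_2/∂x - ∂f_1/∂y = ∂(-2*y^2)/∂x - ∂(y*(x + 4*y))/∂y = -x - 8*y
Assembling: d(omega) = (-x - 8*y) dx ∧ dy.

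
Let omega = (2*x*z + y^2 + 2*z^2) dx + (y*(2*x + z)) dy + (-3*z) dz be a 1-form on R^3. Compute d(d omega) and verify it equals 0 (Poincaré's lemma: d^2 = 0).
d(d omega) = 0

Step 1: d omega = sum_{i<j} (∂f_j/∂x_i - ∂f_i/∂x_j) dx_i ∧ dx_j:
  coeff of dx ∧ dy: 0
  coeff of dx ∧ dz: -2*x - 4*z
  coeff of dy ∧ dz: -y
Step 2: Apply d again to each 2-form coefficient. The only possible 3-form in R^3 is dx ∧ dy ∧ dz, with coefficient
  ∂(coeff of dy∧dz)/∂x - ∂(coeff of dx∧dz)/∂y + ∂(coeff of dx∧dy)/∂z
  = ∂/∂x (-y) - ∂/∂y (-2*x - 4*z) + ∂/∂z (0).
Each of these terms simplifies to sums of mixed partials that cancel in pairs. The result is 0 (by equality of mixed partials for smooth functions — Schwarz / Clairaut).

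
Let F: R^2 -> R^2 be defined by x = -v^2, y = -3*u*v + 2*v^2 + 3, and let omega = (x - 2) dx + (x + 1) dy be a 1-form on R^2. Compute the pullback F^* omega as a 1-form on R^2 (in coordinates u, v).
F^* omega = (3*v*(v^2 - 1)) du + (3*u*v^2 - 3*u - 2*v^3 + 8*v) dv

Using F^*(f dg) = (f ∘ F) d(g ∘ F), substitute each coordinate x_i by F_i(u, v) in f_i, and replace dx_i by d F_i = (∂F_i/∂u) du + (∂F_i/∂v) dv.
  For the x component: f_1(F) = -v^2 - 2; d F_1 = (0) du + (-2*v) dv
  For the y component: f_2(F) = 1 - v^2; d F_2 = (-3*v) du + (-3*u + 4*v) dv
Combining and collecting du, dv coefficients:
  coeff of du: 3*v*(v^2 - 1)
  coeff of dv: 3*u*v^2 - 3*u - 2*v^3 + 8*v
F^* omega = (3*v*(v^2 - 1)) du + (3*u*v^2 - 3*u - 2*v^3 + 8*v) dv.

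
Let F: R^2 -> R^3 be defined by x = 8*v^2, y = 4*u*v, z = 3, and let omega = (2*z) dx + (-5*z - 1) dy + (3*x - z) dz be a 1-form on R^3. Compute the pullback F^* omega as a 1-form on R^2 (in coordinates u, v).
F^* omega = (-64*v) du + (-64*u + 96*v) dv

Using F^*(f dg) = (f ∘ F) d(g ∘ F), substitute each coordinate x_i by F_i(u, v) in f_i, and replace dx_i by d F_i = (∂F_i/∂u) du + (∂F_i/∂v) dv.
  For the x component: f_1(F) = 6; d F_1 = (0) du + (16*v) dv
  For the y component: f_2(F) = -16; d F_2 = (4*v) du + (4*u) dv
  For the z component: f_3(F) = 24*v^2 - 3; d F_3 = (0) du + (0) dv
Combining and collecting du, dv coefficients:
  coeff of du: -64*v
  coeff of dv: -64*u + 96*v
F^* omega = (-64*v) du + (-64*u + 96*v) dv.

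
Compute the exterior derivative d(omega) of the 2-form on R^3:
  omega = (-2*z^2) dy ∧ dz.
d(omega) = 0

For a 2-form omega = sum_{i<j} g_{ij} dx_i ∧ dx_j, the exterior derivative is
  d(omega) = sum_{i<j} d(g_{ij}) ∧ dx_i ∧ dx_j = sum_{i<j, k} (∂g_{ij}/∂x_k) dx_k ∧ dx_i ∧ dx_j.
Expand each term, using dx_k ∧ dx_i ∧ dx_j = sgn(permutation) dx_{(a)} ∧ dx_{(b)} ∧ dx_{(c)} with (a < b < c) sorted:

Collecting like 3-forms: d(omega) = 0.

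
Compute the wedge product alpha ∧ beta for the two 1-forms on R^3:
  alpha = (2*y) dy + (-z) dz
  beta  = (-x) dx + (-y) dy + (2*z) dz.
alpha ∧ beta = (2*x*y) dx ∧ dy + (3*y*z) dy ∧ dz + (-x*z) dx ∧ dz

Distribute the wedge, using dx_i ∧ dx_j = -dx_j ∧ dx_i and dx_i ∧ dx_i = 0. For each pair (i, j) with i < j, the coefficient of dx_i ∧ dx_j in alpha ∧ beta is (alpha_i * beta_j - alpha_j * beta_i). Collecting: alpha ∧ beta = (2*x*y) dx ∧ dy + (3*y*z) dy ∧ dz + (-x*z) dx ∧ dz.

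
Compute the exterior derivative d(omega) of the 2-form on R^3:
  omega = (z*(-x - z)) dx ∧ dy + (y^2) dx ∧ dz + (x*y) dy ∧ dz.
d(omega) = (-x - y - 2*z) dx ∧ dy ∧ dz

For a 2-form omega = sum_{i<j} g_{ij} dx_i ∧ dx_j, the exterior derivative is
  d(omega) = sum_{i<j} d(g_{ij}) ∧ dx_i ∧ dx_j = sum_{i<j, k} (∂g_{ij}/∂x_k) dx_k ∧ dx_i ∧ dx_j.
Expand each term, using dx_k ∧ dx_i ∧ dx_j = sgn(permutation) dx_{(a)} ∧ dx_{(b)} ∧ dx_{(c)} with (a < b < c) sorted:
  d(z*(-x - z)) includes (∂/∂z)(z*(-x - z)) dz = (-x - 2*z) dz, which multiplied by dx ∧ dy gives (-x - 2*z) dx ∧ dy ∧ dz
  d(y^2) includes (∂/∂y)(y^2) dy = (2*y) dy, which multiplied by dx ∧ dz gives (-2*y) dx ∧ dy ∧ dz
  d(x*y) includes (∂/∂x)(x*y) dx = (y) dx, which multiplied by dy ∧ dz gives (y) dx ∧ dy ∧ dz
Collecting like 3-forms: d(omega) = (-x - y - 2*z) dx ∧ dy ∧ dz.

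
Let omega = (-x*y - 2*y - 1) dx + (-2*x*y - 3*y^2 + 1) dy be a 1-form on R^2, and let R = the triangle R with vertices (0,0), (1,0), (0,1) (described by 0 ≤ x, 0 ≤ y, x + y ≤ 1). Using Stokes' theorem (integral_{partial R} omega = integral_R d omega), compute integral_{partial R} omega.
integral_(partial R) omega = 5/6

Stokes: integral_partial_R omega = integral_R d omega with d omega = (∂Q/∂x - ∂P/∂y) dx ∧ dy.
  ∂Q/∂x = -2*y
  ∂P/∂y = -x - 2
  integrand = ∂Q/∂x - ∂P/∂y = x - 2*y + 2.
Integrating over R: integral_0^1 integral_0^{1-x} (x - 2*y + 2) dy dx = 5/6.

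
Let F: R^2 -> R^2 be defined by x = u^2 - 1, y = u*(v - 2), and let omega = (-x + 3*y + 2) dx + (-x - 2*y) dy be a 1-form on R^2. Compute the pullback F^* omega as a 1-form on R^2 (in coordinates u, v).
F^* omega = (-2*u^3 + 5*u^2*v - 10*u^2 - 2*u*v^2 + 8*u*v - 2*u + v - 2) du + (u*(-u^2 - 2*u*v + 4*u + 1)) dv

Using F^*(f dg) = (f ∘ F) d(g ∘ F), substitute each coordinate x_i by F_i(u, v) in f_i, and replace dx_i by d F_i = (∂F_i/∂u) du + (∂F_i/∂v) dv.
  For the x component: f_1(F) = -u^2 + 3*u*v - 6*u + 3; d F_1 = (2*u) du + (0) dv
  For the y component: f_2(F) = -u^2 - 2*u*v + 4*u + 1; d F_2 = (v - 2) du + (u) dv
Combining and collecting du, dv coefficients:
  coeff of du: -2*u^3 + 5*u^2*v - 10*u^2 - 2*u*v^2 + 8*u*v - 2*u + v - 2
  coeff of dv: u*(-u^2 - 2*u*v + 4*u + 1)
F^* omega = (-2*u^3 + 5*u^2*v - 10*u^2 - 2*u*v^2 + 8*u*v - 2*u + v - 2) du + (u*(-u^2 - 2*u*v + 4*u + 1)) dv.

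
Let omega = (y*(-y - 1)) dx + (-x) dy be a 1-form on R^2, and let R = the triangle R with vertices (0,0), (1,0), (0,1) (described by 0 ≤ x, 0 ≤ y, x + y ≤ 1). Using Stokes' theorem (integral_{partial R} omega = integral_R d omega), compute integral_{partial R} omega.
integral_(partial R) omega = 1/3

Stokes: integral_partial_R omega = integral_R d omega with d omega = (∂Q/∂x - ∂P/∂y) dx ∧ dy.
  ∂Q/∂x = -1
  ∂P/∂y = -2*y - 1
  integrand = ∂Q/∂x - ∂P/∂y = 2*y.
Integrating over R: integral_0^1 integral_0^{1-x} (2*y) dy dx = 1/3.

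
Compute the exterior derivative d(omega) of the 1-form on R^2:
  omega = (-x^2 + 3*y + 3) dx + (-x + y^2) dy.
d(omega) = (-4) dx ∧ dy

For a 1-form omega = sum_i f_i dx_i, the exterior derivative is
  d(omega) = sum_{i < j} (∂f_j/∂x_i - ∂f_i/∂x_j) dx_i ∧ dx_j.
  coefficient of dx ∧ dy: ∂f_2/∂x - ∂f_1/∂y = ∂(-x + y^2)/∂x - ∂(-x^2 + 3*y + 3)/∂y = -4
Assembling: d(omega) = (-4) dx ∧ dy.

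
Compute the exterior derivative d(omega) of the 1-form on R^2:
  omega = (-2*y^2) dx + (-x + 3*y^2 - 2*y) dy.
d(omega) = (4*y - 1) dx ∧ dy

For a 1-form omega = sum_i f_i dx_i, the exterior derivative is
  d(omega) = sum_{i < j} (∂f_j/∂x_i - ∂f_i/∂x_j) dx_i ∧ dx_j.
  coefficient of dx ∧ dy: ∂f_2/∂x - ∂f_1/∂y = ∂(-x + 3*y^2 - 2*y)/∂x - ∂(-2*y^2)/∂y = 4*y - 1
Assembling: d(omega) = (4*y - 1) dx ∧ dy.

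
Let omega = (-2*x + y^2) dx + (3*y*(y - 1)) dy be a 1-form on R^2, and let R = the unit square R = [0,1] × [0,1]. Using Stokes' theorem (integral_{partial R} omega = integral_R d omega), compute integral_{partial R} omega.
integral_(partial R) omega = -1

Stokes: integral_partial_R omega = integral_R d omega with d omega = (∂Q/∂x - ∂P/∂y) dx ∧ dy.
  ∂Q/∂x = 0
  ∂P/∂y = 2*y
  integrand = ∂Q/∂x - ∂P/∂y = -2*y.
Integrating over R: integral_0^1 integral_0^1 (-2*y) dx dy = -1.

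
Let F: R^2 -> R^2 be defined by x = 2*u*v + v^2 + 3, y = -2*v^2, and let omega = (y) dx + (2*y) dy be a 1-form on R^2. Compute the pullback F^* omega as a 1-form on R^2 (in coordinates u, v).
F^* omega = (-4*v^3) du + (4*v^2*(-u + 3*v)) dv

Using F^*(f dg) = (f ∘ F) d(g ∘ F), substitute each coordinate x_i by F_i(u, v) in f_i, and replace dx_i by d F_i = (∂F_i/∂u) du + (∂F_i/∂v) dv.
  For the x component: f_1(F) = -2*v^2; d F_1 = (2*v) du + (2*u + 2*v) dv
  For the y component: f_2(F) = -4*v^2; d F_2 = (0) du + (-4*v) dv
Combining and collecting du, dv coefficients:
  coeff of du: -4*v^3
  coeff of dv: 4*v^2*(-u + 3*v)
F^* omega = (-4*v^3) du + (4*v^2*(-u + 3*v)) dv.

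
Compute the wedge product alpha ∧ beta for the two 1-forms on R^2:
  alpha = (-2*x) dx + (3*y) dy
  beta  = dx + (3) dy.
alpha ∧ beta = (-6*x - 3*y) dx ∧ dy

Distribute the wedge, using dx_i ∧ dx_j = -dx_j ∧ dx_i and dx_i ∧ dx_i = 0. For each pair (i, j) with i < j, the coefficient of dx_i ∧ dx_j in alpha ∧ beta is (alpha_i * beta_j - alpha_j * beta_i). Collecting: alpha ∧ beta = (-6*x - 3*y) dx ∧ dy.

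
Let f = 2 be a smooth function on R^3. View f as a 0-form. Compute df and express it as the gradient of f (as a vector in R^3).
df = (0) dx + (0) dy + (0) dz; grad f = (0, 0, 0)

For a 0-form f, d f = (∂f/∂x) dx + (∂f/∂y) dy + (∂f/∂z) dz. The components of the vector representation are exactly the entries of grad f in Cartesian coordinates:
  ∂f/∂x = 0
  ∂f/∂y = 0
  ∂f/∂z = 0.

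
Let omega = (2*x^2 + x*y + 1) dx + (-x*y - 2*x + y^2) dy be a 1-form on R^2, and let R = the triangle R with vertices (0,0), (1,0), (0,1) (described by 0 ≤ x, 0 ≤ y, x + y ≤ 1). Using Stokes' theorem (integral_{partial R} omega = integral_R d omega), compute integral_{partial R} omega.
integral_(partial R) omega = -4/3

Stokes: integral_partial_R omega = integral_R d omega with d omega = (∂Q/∂x - ∂P/∂y) dx ∧ dy.
  ∂Q/∂x = -y - 2
  ∂P/∂y = x
  integrand = ∂Q/∂x - ∂P/∂y = -x - y - 2.
Integrating over R: integral_0^1 integral_0^{1-x} (-x - y - 2) dy dx = -4/3.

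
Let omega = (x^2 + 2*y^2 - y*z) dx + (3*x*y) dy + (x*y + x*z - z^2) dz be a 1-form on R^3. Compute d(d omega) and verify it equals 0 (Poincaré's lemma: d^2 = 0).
d(d omega) = 0

Step 1: d omega = sum_{i<j} (∂f_j/∂x_i - ∂f_i/∂x_j) dx_i ∧ dx_j:
  coeff of dx ∧ dy: -y + z
  coeff of dx ∧ dz: 2*y + z
  coeff of dy ∧ dz: x
Step 2: Apply d again to each 2-form coefficient. The only possible 3-form in R^3 is dx ∧ dy ∧ dz, with coefficient
  ∂(coeff of dy∧dz)/∂x - ∂(coeff of dx∧dz)/∂y + ∂(coeff of dx∧dy)/∂z
  = ∂/∂x (x) - ∂/∂y (2*y + z) + ∂/∂z (-y + z).
Each of these terms simplifies to sums of mixed partials that cancel in pairs. The result is 0 (by equality of mixed partials for smooth functions — Schwarz / Clairaut).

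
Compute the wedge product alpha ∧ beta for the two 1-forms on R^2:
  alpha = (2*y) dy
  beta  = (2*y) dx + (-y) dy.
alpha ∧ beta = (-4*y^2) dx ∧ dy

Distribute the wedge, using dx_i ∧ dx_j = -dx_j ∧ dx_i and dx_i ∧ dx_i = 0. For each pair (i, j) with i < j, the coefficient of dx_i ∧ dx_j in alpha ∧ beta is (alpha_i * beta_j - alpha_j * beta_i). Collecting: alpha ∧ beta = (-4*y^2) dx ∧ dy.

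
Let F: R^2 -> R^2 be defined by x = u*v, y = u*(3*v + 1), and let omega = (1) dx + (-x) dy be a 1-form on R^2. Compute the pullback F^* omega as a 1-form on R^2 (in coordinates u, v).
F^* omega = (v*(-3*u*v - u + 1)) du + (u*(-3*u*v + 1)) dv

Using F^*(f dg) = (f ∘ F) d(g ∘ F), substitute each coordinate x_i by F_i(u, v) in f_i, and replace dx_i by d F_i = (∂F_i/∂u) du + (∂F_i/∂v) dv.
  For the x component: f_1(F) = 1; d F_1 = (v) du + (u) dv
  For the y component: f_2(F) = -u*v; d F_2 = (3*v + 1) du + (3*u) dv
Combining and collecting du, dv coefficients:
  coeff of du: v*(-3*u*v - u + 1)
  coeff of dv: u*(-3*u*v + 1)
F^* omega = (v*(-3*u*v - u + 1)) du + (u*(-3*u*v + 1)) dv.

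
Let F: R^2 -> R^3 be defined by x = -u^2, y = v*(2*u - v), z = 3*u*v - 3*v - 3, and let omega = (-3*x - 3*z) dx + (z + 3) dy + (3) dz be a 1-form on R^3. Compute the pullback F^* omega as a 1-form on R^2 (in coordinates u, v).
F^* omega = (-6*u^3 + 18*u^2*v + 6*u*v^2 - 18*u*v - 18*u - 6*v^2 + 9*v) du + (6*u^2*v - 6*u*v^2 - 6*u*v + 9*u + 6*v^2 - 9) dv

Using F^*(f dg) = (f ∘ F) d(g ∘ F), substitute each coordinate x_i by F_i(u, v) in f_i, and replace dx_i by d F_i = (∂F_i/∂u) du + (∂F_i/∂v) dv.
  For the x component: f_1(F) = 3*u^2 - 9*u*v + 9*v + 9; d F_1 = (-2*u) du + (0) dv
  For the y component: f_2(F) = 3*v*(u - 1); d F_2 = (2*v) du + (2*u - 2*v) dv
  For the z component: f_3(F) = 3; d F_3 = (3*v) du + (3*u - 3) dv
Combining and collecting du, dv coefficients:
  coeff of du: -6*u^3 + 18*u^2*v + 6*u*v^2 - 18*u*v - 18*u - 6*v^2 + 9*v
  coeff of dv: 6*u^2*v - 6*u*v^2 - 6*u*v + 9*u + 6*v^2 - 9
F^* omega = (-6*u^3 + 18*u^2*v + 6*u*v^2 - 18*u*v - 18*u - 6*v^2 + 9*v) du + (6*u^2*v - 6*u*v^2 - 6*u*v + 9*u + 6*v^2 - 9) dv.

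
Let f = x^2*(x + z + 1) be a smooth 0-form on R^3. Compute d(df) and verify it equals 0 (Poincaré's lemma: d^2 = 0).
d(df) = 0

Step 1: df = sum_i (∂f/∂x_i) dx_i = (x*(3*x + 2*z + 2)) dx + (0) dy + (x^2) dz.
Step 2: Apply d again. Using the 1-form formula, the coefficient of dx ∧ dy in d(df) is ∂^2 f/∂x ∂y - ∂^2 f/∂y ∂x = (0) - (0) = 0 (equality of mixed partials for smooth f).
Similarly for dx ∧ dz and dy ∧ dz — all coefficients vanish. So d(df) = 0.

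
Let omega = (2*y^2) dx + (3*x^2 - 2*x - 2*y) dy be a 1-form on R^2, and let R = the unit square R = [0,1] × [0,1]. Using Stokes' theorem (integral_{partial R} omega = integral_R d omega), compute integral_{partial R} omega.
integral_(partial R) omega = -1

Stokes: integral_partial_R omega = integral_R d omega with d omega = (∂Q/∂x - ∂P/∂y) dx ∧ dy.
  ∂Q/∂x = 6*x - 2
  ∂P/∂y = 4*y
  integrand = ∂Q/∂x - ∂P/∂y = 6*x - 4*y - 2.
Integrating over R: integral_0^1 integral_0^1 (6*x - 4*y - 2) dx dy = -1.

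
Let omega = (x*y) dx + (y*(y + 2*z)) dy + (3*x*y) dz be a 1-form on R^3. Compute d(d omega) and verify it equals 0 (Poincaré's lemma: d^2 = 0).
d(d omega) = 0

Step 1: d omega = sum_{i<j} (∂f_j/∂x_i - ∂f_i/∂x_j) dx_i ∧ dx_j:
  coeff of dx ∧ dy: -x
  coeff of dx ∧ dz: 3*y
  coeff of dy ∧ dz: 3*x - 2*y
Step 2: Apply d again to each 2-form coefficient. The only possible 3-form in R^3 is dx ∧ dy ∧ dz, with coefficient
  ∂(coeff of dy∧dz)/∂x - ∂(coeff of dx∧dz)/∂y + ∂(coeff of dx∧dy)/∂z
  = ∂/∂x (3*x - 2*y) - ∂/∂y (3*y) + ∂/∂z (-x).
Each of these terms simplifies to sums of mixed partials that cancel in pairs. The result is 0 (by equality of mixed partials for smooth functions — Schwarz / Clairaut).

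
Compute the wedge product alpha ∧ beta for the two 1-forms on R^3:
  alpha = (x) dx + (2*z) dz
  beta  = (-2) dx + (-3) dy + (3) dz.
alpha ∧ beta = (-3*x) dx ∧ dy + (3*x + 4*z) dx ∧ dz + (6*z) dy ∧ dz

Distribute the wedge, using dx_i ∧ dx_j = -dx_j ∧ dx_i and dx_i ∧ dx_i = 0. For each pair (i, j) with i < j, the coefficient of dx_i ∧ dx_j in alpha ∧ beta is (alpha_i * beta_j - alpha_j * beta_i). Collecting: alpha ∧ beta = (-3*x) dx ∧ dy + (3*x + 4*z) dx ∧ dz + (6*z) dy ∧ dz.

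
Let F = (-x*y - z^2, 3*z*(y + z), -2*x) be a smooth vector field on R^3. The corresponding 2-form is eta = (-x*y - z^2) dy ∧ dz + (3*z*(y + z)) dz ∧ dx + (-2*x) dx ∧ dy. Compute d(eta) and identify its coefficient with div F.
d(eta) = (-y + 3*z) dx ∧ dy ∧ dz; div F = -y + 3*z

For a 2-form in R^3 of the form above, applying d gives a 3-form with coefficient ∂P/∂x + ∂Q/∂y + ∂R/∂z:
  ∂P/∂x = -y
  ∂Q/∂y = 3*z
  ∂R/∂z = 0
Sum = -y + 3*z, which is exactly div F.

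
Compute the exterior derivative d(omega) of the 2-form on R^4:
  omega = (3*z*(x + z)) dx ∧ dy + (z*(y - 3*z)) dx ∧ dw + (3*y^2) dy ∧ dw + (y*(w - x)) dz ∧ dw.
d(omega) = (3*x + 6*z) dx ∧ dy ∧ dz + (-z) dx ∧ dy ∧ dw + (-2*y + 6*z) dx ∧ dz ∧ dw + (w - x) dy ∧ dz ∧ dw

For a 2-form omega = sum_{i<j} g_{ij} dx_i ∧ dx_j, the exterior derivative is
  d(omega) = sum_{i<j} d(g_{ij}) ∧ dx_i ∧ dx_j = sum_{i<j, k} (∂g_{ij}/∂x_k) dx_k ∧ dx_i ∧ dx_j.
Expand each term, using dx_k ∧ dx_i ∧ dx_j = sgn(permutation) dx_{(a)} ∧ dx_{(b)} ∧ dx_{(c)} with (a < b < c) sorted:
  d(3*z*(x + z)) includes (∂/∂z)(3*z*(x + z)) dz = (3*x + 6*z) dz, which multiplied by dx ∧ dy gives (3*x + 6*z) dx ∧ dy ∧ dz
  d(z*(y - 3*z)) includes (∂/∂y)(z*(y - 3*z)) dy = (z) dy, which multiplied by dx ∧ dw gives (-z) dx ∧ dy ∧ dw
  d(z*(y - 3*z)) includes (∂/∂z)(z*(y - 3*z)) dz = (y - 6*z) dz, which multiplied by dx ∧ dw gives (-y + 6*z) dx ∧ dz ∧ dw
  d(y*(w - x)) includes (∂/∂x)(y*(w - x)) dx = (-y) dx, which multiplied by dz ∧ dw gives (-y) dx ∧ dz ∧ dw
  d(y*(w - x)) includes (∂/∂y)(y*(w - x)) dy = (w - x) dy, which multiplied by dz ∧ dw gives (w - x) dy ∧ dz ∧ dw
Collecting like 3-forms: d(omega) = (3*x + 6*z) dx ∧ dy ∧ dz + (-z) dx ∧ dy ∧ dw + (-2*y + 6*z) dx ∧ dz ∧ dw + (w - x) dy ∧ dz ∧ dw.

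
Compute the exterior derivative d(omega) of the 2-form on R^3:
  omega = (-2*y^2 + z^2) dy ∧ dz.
d(omega) = 0

For a 2-form omega = sum_{i<j} g_{ij} dx_i ∧ dx_j, the exterior derivative is
  d(omega) = sum_{i<j} d(g_{ij}) ∧ dx_i ∧ dx_j = sum_{i<j, k} (∂g_{ij}/∂x_k) dx_k ∧ dx_i ∧ dx_j.
Expand each term, using dx_k ∧ dx_i ∧ dx_j = sgn(permutation) dx_{(a)} ∧ dx_{(b)} ∧ dx_{(c)} with (a < b < c) sorted:

Collecting like 3-forms: d(omega) = 0.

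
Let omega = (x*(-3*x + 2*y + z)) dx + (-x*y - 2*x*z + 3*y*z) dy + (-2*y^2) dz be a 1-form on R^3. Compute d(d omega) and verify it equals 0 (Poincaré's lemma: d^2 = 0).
d(d omega) = 0

Step 1: d omega = sum_{i<j} (∂f_j/∂x_i - ∂f_i/∂x_j) dx_i ∧ dx_j:
  coeff of dx ∧ dy: -2*x - y - 2*z
  coeff of dx ∧ dz: -x
  coeff of dy ∧ dz: 2*x - 7*y
Step 2: Apply d again to each 2-form coefficient. The only possible 3-form in R^3 is dx ∧ dy ∧ dz, with coefficient
  ∂(coeff of dy∧dz)/∂x - ∂(coeff of dx∧dz)/∂y + ∂(coeff of dx∧dy)/∂z
  = ∂/∂x (2*x - 7*y) - ∂/∂y (-x) + ∂/∂z (-2*x - y - 2*z).
Each of these terms simplifies to sums of mixed partials that cancel in pairs. The result is 0 (by equality of mixed partials for smooth functions — Schwarz / Clairaut).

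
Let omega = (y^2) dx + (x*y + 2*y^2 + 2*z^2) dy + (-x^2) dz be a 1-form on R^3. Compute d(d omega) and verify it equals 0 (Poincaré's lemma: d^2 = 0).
d(d omega) = 0

Step 1: d omega = sum_{i<j} (∂f_j/∂x_i - ∂f_i/∂x_j) dx_i ∧ dx_j:
  coeff of dx ∧ dy: -y
  coeff of dx ∧ dz: -2*x
  coeff of dy ∧ dz: -4*z
Step 2: Apply d again to each 2-form coefficient. The only possible 3-form in R^3 is dx ∧ dy ∧ dz, with coefficient
  ∂(coeff of dy∧dz)/∂x - ∂(coeff of dx∧dz)/∂y + ∂(coeff of dx∧dy)/∂z
  = ∂/∂x (-4*z) - ∂/∂y (-2*x) + ∂/∂z (-y).
Each of these terms simplifies to sums of mixed partials that cancel in pairs. The result is 0 (by equality of mixed partials for smooth functions — Schwarz / Clairaut).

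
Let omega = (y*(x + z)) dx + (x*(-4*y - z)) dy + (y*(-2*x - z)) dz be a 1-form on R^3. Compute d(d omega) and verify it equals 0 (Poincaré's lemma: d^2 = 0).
d(d omega) = 0

Step 1: d omega = sum_{i<j} (∂f_j/∂x_i - ∂f_i/∂x_j) dx_i ∧ dx_j:
  coeff of dx ∧ dy: -x - 4*y - 2*z
  coeff of dx ∧ dz: -3*y
  coeff of dy ∧ dz: -x - z
Step 2: Apply d again to each 2-form coefficient. The only possible 3-form in R^3 is dx ∧ dy ∧ dz, with coefficient
  ∂(coeff of dy∧dz)/∂x - ∂(coeff of dx∧dz)/∂y + ∂(coeff of dx∧dy)/∂z
  = ∂/∂x (-x - z) - ∂/∂y (-3*y) + ∂/∂z (-x - 4*y - 2*z).
Each of these terms simplifies to sums of mixed partials that cancel in pairs. The result is 0 (by equality of mixed partials for smooth functions — Schwarz / Clairaut).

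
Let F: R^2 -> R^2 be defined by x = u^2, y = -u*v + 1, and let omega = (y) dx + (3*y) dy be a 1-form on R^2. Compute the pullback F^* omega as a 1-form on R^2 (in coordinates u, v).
F^* omega = (-2*u^2*v + 3*u*v^2 + 2*u - 3*v) du + (3*u*(u*v - 1)) dv

Using F^*(f dg) = (f ∘ F) d(g ∘ F), substitute each coordinate x_i by F_i(u, v) in f_i, and replace dx_i by d F_i = (∂F_i/∂u) du + (∂F_i/∂v) dv.
  For the x component: f_1(F) = -u*v + 1; d F_1 = (2*u) du + (0) dv
  For the y component: f_2(F) = -3*u*v + 3; d F_2 = (-v) du + (-u) dv
Combining and collecting du, dv coefficients:
  coeff of du: -2*u^2*v + 3*u*v^2 + 2*u - 3*v
  coeff of dv: 3*u*(u*v - 1)
F^* omega = (-2*u^2*v + 3*u*v^2 + 2*u - 3*v) du + (3*u*(u*v - 1)) dv.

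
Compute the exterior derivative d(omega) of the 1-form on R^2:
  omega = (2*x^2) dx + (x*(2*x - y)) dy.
d(omega) = (4*x - y) dx ∧ dy

For a 1-form omega = sum_i f_i dx_i, the exterior derivative is
  d(omega) = sum_{i < j} (∂f_j/∂x_i - ∂f_i/∂x_j) dx_i ∧ dx_j.
  coefficient of dx ∧ dy: ∂f_2/∂x - ∂f_1/∂y = ∂(x*(2*x - y))/∂x - ∂(2*x^2)/∂y = 4*x - y
Assembling: d(omega) = (4*x - y) dx ∧ dy.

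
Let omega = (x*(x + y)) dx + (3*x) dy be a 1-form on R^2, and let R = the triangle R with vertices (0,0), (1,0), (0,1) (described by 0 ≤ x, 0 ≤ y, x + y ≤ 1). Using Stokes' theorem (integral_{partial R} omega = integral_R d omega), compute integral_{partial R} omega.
integral_(partial R) omega = 4/3

Stokes: integral_partial_R omega = integral_R d omega with d omega = (∂Q/∂x - ∂P/∂y) dx ∧ dy.
  ∂Q/∂x = 3
  ∂P/∂y = x
  integrand = ∂Q/∂x - ∂P/∂y = 3 - x.
Integrating over R: integral_0^1 integral_0^{1-x} (3 - x) dy dx = 4/3.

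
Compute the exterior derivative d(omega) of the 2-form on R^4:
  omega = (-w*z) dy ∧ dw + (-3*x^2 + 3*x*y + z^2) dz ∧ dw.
d(omega) = (w + 3*x) dy ∧ dz ∧ dw + (-6*x + 3*y) dx ∧ dz ∧ dw

For a 2-form omega = sum_{i<j} g_{ij} dx_i ∧ dx_j, the exterior derivative is
  d(omega) = sum_{i<j} d(g_{ij}) ∧ dx_i ∧ dx_j = sum_{i<j, k} (∂g_{ij}/∂x_k) dx_k ∧ dx_i ∧ dx_j.
Expand each term, using dx_k ∧ dx_i ∧ dx_j = sgn(permutation) dx_{(a)} ∧ dx_{(b)} ∧ dx_{(c)} with (a < b < c) sorted:
  d(-w*z) includes (∂/∂z)(-w*z) dz = (-w) dz, which multiplied by dy ∧ dw gives (w) dy ∧ dz ∧ dw
  d(-3*x^2 + 3*x*y + z^2) includes (∂/∂x)(-3*x^2 + 3*x*y + z^2) dx = (-6*x + 3*y) dx, which multiplied by dz ∧ dw gives (-6*x + 3*y) dx ∧ dz ∧ dw
  d(-3*x^2 + 3*x*y + z^2) includes (∂/∂y)(-3*x^2 + 3*x*y + z^2) dy = (3*x) dy, which multiplied by dz ∧ dw gives (3*x) dy ∧ dz ∧ dw
Collecting like 3-forms: d(omega) = (w + 3*x) dy ∧ dz ∧ dw + (-6*x + 3*y) dx ∧ dz ∧ dw.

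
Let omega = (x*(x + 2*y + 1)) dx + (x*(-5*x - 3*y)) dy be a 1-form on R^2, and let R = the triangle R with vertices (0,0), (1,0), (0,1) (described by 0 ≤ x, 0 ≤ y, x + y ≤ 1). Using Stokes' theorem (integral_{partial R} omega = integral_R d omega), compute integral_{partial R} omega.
integral_(partial R) omega = -5/2

Stokes: integral_partial_R omega = integral_R d omega with d omega = (∂Q/∂x - ∂P/∂y) dx ∧ dy.
  ∂Q/∂x = -10*x - 3*y
  ∂P/∂y = 2*x
  integrand = ∂Q/∂x - ∂P/∂y = -12*x - 3*y.
Integrating over R: integral_0^1 integral_0^{1-x} (-12*x - 3*y) dy dx = -5/2.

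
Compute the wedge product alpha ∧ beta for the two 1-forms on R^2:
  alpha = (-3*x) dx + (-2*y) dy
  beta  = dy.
alpha ∧ beta = (-3*x) dx ∧ dy

Distribute the wedge, using dx_i ∧ dx_j = -dx_j ∧ dx_i and dx_i ∧ dx_i = 0. For each pair (i, j) with i < j, the coefficient of dx_i ∧ dx_j in alpha ∧ beta is (alpha_i * beta_j - alpha_j * beta_i). Collecting: alpha ∧ beta = (-3*x) dx ∧ dy.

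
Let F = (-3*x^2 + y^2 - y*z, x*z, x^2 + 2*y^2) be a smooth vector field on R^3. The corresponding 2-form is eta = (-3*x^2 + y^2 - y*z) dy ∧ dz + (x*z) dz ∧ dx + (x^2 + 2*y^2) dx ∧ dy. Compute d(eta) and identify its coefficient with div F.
d(eta) = (-6*x) dx ∧ dy ∧ dz; div F = -6*x

For a 2-form in R^3 of the form above, applying d gives a 3-form with coefficient ∂P/∂x + ∂Q/∂y + ∂R/∂z:
  ∂P/∂x = -6*x
  ∂Q/∂y = 0
  ∂R/∂z = 0
Sum = -6*x, which is exactly div F.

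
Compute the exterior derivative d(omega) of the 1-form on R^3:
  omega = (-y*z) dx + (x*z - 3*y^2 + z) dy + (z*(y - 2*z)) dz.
d(omega) = (2*z) dx ∧ dy + (y) dx ∧ dz + (-x + z - 1) dy ∧ dz

For a 1-form omega = sum_i f_i dx_i, the exterior derivative is
  d(omega) = sum_{i < j} (∂f_j/∂x_i - ∂f_i/∂x_j) dx_i ∧ dx_j.
  coefficient of dx ∧ dy: ∂f_2/∂x - ∂f_1/∂y = ∂(x*z - 3*y^2 + z)/∂x - ∂(-y*z)/∂y = 2*z
  coefficient of dx ∧ dz: ∂f_3/∂x - ∂f_1/∂z = ∂(z*(y - 2*z))/∂x - ∂(-y*z)/∂z = y
  coefficient of dy ∧ dz: ∂f_3/∂y - ∂f_2/∂z = ∂(z*(y - 2*z))/∂y - ∂(x*z - 3*y^2 + z)/∂z = -x + z - 1
Assembling: d(omega) = (2*z) dx ∧ dy + (y) dx ∧ dz + (-x + z - 1) dy ∧ dz.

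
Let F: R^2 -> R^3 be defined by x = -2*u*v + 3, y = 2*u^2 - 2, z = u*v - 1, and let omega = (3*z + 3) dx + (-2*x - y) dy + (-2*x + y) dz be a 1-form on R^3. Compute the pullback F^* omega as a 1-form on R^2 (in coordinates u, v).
F^* omega = (-8*u^3 + 18*u^2*v - 2*u*v^2 - 16*u - 8*v) du + (2*u*(u^2 - u*v - 4)) dv

Using F^*(f dg) = (f ∘ F) d(g ∘ F), substitute each coordinate x_i by F_i(u, v) in f_i, and replace dx_i by d F_i = (∂F_i/∂u) du + (∂F_i/∂v) dv.
  For the x component: f_1(F) = 3*u*v; d F_1 = (-2*v) du + (-2*u) dv
  For the y component: f_2(F) = -2*u^2 + 4*u*v - 4; d F_2 = (4*u) du + (0) dv
  For the z component: f_3(F) = 2*u^2 + 4*u*v - 8; d F_3 = (v) du + (u) dv
Combining and collecting du, dv coefficients:
  coeff of du: -8*u^3 + 18*u^2*v - 2*u*v^2 - 16*u - 8*v
  coeff of dv: 2*u*(u^2 - u*v - 4)
F^* omega = (-8*u^3 + 18*u^2*v - 2*u*v^2 - 16*u - 8*v) du + (2*u*(u^2 - u*v - 4)) dv.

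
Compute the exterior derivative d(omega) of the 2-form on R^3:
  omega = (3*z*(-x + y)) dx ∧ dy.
d(omega) = (-3*x + 3*y) dx ∧ dy ∧ dz

For a 2-form omega = sum_{i<j} g_{ij} dx_i ∧ dx_j, the exterior derivative is
  d(omega) = sum_{i<j} d(g_{ij}) ∧ dx_i ∧ dx_j = sum_{i<j, k} (∂g_{ij}/∂x_k) dx_k ∧ dx_i ∧ dx_j.
Expand each term, using dx_k ∧ dx_i ∧ dx_j = sgn(permutation) dx_{(a)} ∧ dx_{(b)} ∧ dx_{(c)} with (a < b < c) sorted:
  d(3*z*(-x + y)) includes (∂/∂z)(3*z*(-x + y)) dz = (-3*x + 3*y) dz, which multiplied by dx ∧ dy gives (-3*x + 3*y) dx ∧ dy ∧ dz
Collecting like 3-forms: d(omega) = (-3*x + 3*y) dx ∧ dy ∧ dz.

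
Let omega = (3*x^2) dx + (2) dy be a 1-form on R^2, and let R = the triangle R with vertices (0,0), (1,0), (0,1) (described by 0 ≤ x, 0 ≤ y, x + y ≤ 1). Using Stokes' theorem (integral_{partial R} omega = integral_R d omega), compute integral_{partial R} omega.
integral_(partial R) omega = 0

Stokes: integral_partial_R omega = integral_R d omega with d omega = (∂Q/∂x - ∂P/∂y) dx ∧ dy.
  ∂Q/∂x = 0
  ∂P/∂y = 0
  integrand = ∂Q/∂x - ∂P/∂y = 0.
Integrating over R: integral_0^1 integral_0^{1-x} (0) dy dx = 0.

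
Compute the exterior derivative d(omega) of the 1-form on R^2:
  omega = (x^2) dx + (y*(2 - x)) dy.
d(omega) = (-y) dx ∧ dy

For a 1-form omega = sum_i f_i dx_i, the exterior derivative is
  d(omega) = sum_{i < j} (∂f_j/∂x_i - ∂f_i/∂x_j) dx_i ∧ dx_j.
  coefficient of dx ∧ dy: ∂f_2/∂x - ∂f_1/∂y = ∂(y*(2 - x))/∂x - ∂(x^2)/∂y = -y
Assembling: d(omega) = (-y) dx ∧ dy.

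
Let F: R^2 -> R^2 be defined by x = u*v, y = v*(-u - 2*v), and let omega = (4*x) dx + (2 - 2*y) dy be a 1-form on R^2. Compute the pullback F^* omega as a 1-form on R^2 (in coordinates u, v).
F^* omega = (2*v*(u*v - 2*v^2 - 1)) du + (2*u^2*v - 12*u*v^2 - 2*u - 16*v^3 - 8*v) dv

Using F^*(f dg) = (f ∘ F) d(g ∘ F), substitute each coordinate x_i by F_i(u, v) in f_i, and replace dx_i by d F_i = (∂F_i/∂u) du + (∂F_i/∂v) dv.
  For the x component: f_1(F) = 4*u*v; d F_1 = (v) du + (u) dv
  For the y component: f_2(F) = 2*u*v + 4*v^2 + 2; d F_2 = (-v) du + (-u - 4*v) dv
Combining and collecting du, dv coefficients:
  coeff of du: 2*v*(u*v - 2*v^2 - 1)
  coeff of dv: 2*u^2*v - 12*u*v^2 - 2*u - 16*v^3 - 8*v
F^* omega = (2*v*(u*v - 2*v^2 - 1)) du + (2*u^2*v - 12*u*v^2 - 2*u - 16*v^3 - 8*v) dv.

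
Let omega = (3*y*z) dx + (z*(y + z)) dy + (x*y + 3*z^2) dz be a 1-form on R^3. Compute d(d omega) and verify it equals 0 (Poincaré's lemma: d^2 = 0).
d(d omega) = 0

Step 1: d omega = sum_{i<j} (∂f_j/∂x_i - ∂f_i/∂x_j) dx_i ∧ dx_j:
  coeff of dx ∧ dy: -3*z
  coeff of dx ∧ dz: -2*y
  coeff of dy ∧ dz: x - y - 2*z
Step 2: Apply d again to each 2-form coefficient. The only possible 3-form in R^3 is dx ∧ dy ∧ dz, with coefficient
  ∂(coeff of dy∧dz)/∂x - ∂(coeff of dx∧dz)/∂y + ∂(coeff of dx∧dy)/∂z
  = ∂/∂x (x - y - 2*z) - ∂/∂y (-2*y) + ∂/∂z (-3*z).
Each of these terms simplifies to sums of mixed partials that cancel in pairs. The result is 0 (by equality of mixed partials for smooth functions — Schwarz / Clairaut).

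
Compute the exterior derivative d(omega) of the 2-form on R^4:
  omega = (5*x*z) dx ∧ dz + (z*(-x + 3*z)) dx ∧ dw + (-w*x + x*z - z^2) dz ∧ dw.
d(omega) = (-w + x - 5*z) dx ∧ dz ∧ dw

For a 2-form omega = sum_{i<j} g_{ij} dx_i ∧ dx_j, the exterior derivative is
  d(omega) = sum_{i<j} d(g_{ij}) ∧ dx_i ∧ dx_j = sum_{i<j, k} (∂g_{ij}/∂x_k) dx_k ∧ dx_i ∧ dx_j.
Expand each term, using dx_k ∧ dx_i ∧ dx_j = sgn(permutation) dx_{(a)} ∧ dx_{(b)} ∧ dx_{(c)} with (a < b < c) sorted:
  d(z*(-x + 3*z)) includes (∂/∂z)(z*(-x + 3*z)) dz = (-x + 6*z) dz, which multiplied by dx ∧ dw gives (x - 6*z) dx ∧ dz ∧ dw
  d(-w*x + x*z - z^2) includes (∂/∂x)(-w*x + x*z - z^2) dx = (-w + z) dx, which multiplied by dz ∧ dw gives (-w + z) dx ∧ dz ∧ dw
Collecting like 3-forms: d(omega) = (-w + x - 5*z) dx ∧ dz ∧ dw.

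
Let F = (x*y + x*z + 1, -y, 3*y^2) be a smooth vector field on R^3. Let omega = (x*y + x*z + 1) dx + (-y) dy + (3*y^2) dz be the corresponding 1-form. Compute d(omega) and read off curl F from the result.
d(omega) = (6*y) dy ∧ dz + (x) dz ∧ dx + (-x) dx ∧ dy; curl F = (6*y, x, -x)

d omega = sum_{i<j} (∂f_j/∂x_i - ∂f_i/∂x_j) dx_i ∧ dx_j. Under the identification (dy ∧ dz, dz ∧ dx, dx ∧ dy) ↔ (e_x, e_y, e_z), the coefficients are exactly the components of curl F. Compute:
  ∂R/∂y - ∂Q/∂z = (6*y) - (0) = 6*y
  ∂P/∂z - ∂R/∂x = (x) - (0) = x
  ∂Q/∂x - ∂P/∂y = (0) - (x) = -x.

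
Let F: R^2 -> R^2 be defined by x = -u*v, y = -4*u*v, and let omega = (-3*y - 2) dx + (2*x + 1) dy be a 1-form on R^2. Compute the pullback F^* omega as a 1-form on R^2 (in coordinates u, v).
F^* omega = (2*v*(-2*u*v - 1)) du + (2*u*(-2*u*v - 1)) dv

Using F^*(f dg) = (f ∘ F) d(g ∘ F), substitute each coordinate x_i by F_i(u, v) in f_i, and replace dx_i by d F_i = (∂F_i/∂u) du + (∂F_i/∂v) dv.
  For the x component: f_1(F) = 12*u*v - 2; d F_1 = (-v) du + (-u) dv
  For the y component: f_2(F) = -2*u*v + 1; d F_2 = (-4*v) du + (-4*u) dv
Combining and collecting du, dv coefficients:
  coeff of du: 2*v*(-2*u*v - 1)
  coeff of dv: 2*u*(-2*u*v - 1)
F^* omega = (2*v*(-2*u*v - 1)) du + (2*u*(-2*u*v - 1)) dv.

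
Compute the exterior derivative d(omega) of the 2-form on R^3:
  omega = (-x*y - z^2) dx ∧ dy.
d(omega) = (-2*z) dx ∧ dy ∧ dz

For a 2-form omega = sum_{i<j} g_{ij} dx_i ∧ dx_j, the exterior derivative is
  d(omega) = sum_{i<j} d(g_{ij}) ∧ dx_i ∧ dx_j = sum_{i<j, k} (∂g_{ij}/∂x_k) dx_k ∧ dx_i ∧ dx_j.
Expand each term, using dx_k ∧ dx_i ∧ dx_j = sgn(permutation) dx_{(a)} ∧ dx_{(b)} ∧ dx_{(c)} with (a < b < c) sorted:
  d(-x*y - z^2) includes (∂/∂z)(-x*y - z^2) dz = (-2*z) dz, which multiplied by dx ∧ dy gives (-2*z) dx ∧ dy ∧ dz
Collecting like 3-forms: d(omega) = (-2*z) dx ∧ dy ∧ dz.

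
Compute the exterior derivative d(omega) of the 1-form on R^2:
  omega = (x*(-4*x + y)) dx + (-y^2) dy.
d(omega) = (-x) dx ∧ dy

For a 1-form omega = sum_i f_i dx_i, the exterior derivative is
  d(omega) = sum_{i < j} (∂f_j/∂x_i - ∂f_i/∂x_j) dx_i ∧ dx_j.
  coefficient of dx ∧ dy: ∂f_2/∂x - ∂f_1/∂y = ∂(-y^2)/∂x - ∂(x*(-4*x + y))/∂y = -x
Assembling: d(omega) = (-x) dx ∧ dy.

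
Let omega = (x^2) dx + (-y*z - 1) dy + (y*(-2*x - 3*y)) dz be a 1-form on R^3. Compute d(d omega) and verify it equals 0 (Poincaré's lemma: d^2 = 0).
d(d omega) = 0

Step 1: d omega = sum_{i<j} (∂f_j/∂x_i - ∂f_i/∂x_j) dx_i ∧ dx_j:
  coeff of dx ∧ dy: 0
  coeff of dx ∧ dz: -2*y
  coeff of dy ∧ dz: -2*x - 5*y
Step 2: Apply d again to each 2-form coefficient. The only possible 3-form in R^3 is dx ∧ dy ∧ dz, with coefficient
  ∂(coeff of dy∧dz)/∂x - ∂(coeff of dx∧dz)/∂y + ∂(coeff of dx∧dy)/∂z
  = ∂/∂x (-2*x - 5*y) - ∂/∂y (-2*y) + ∂/∂z (0).
Each of these terms simplifies to sums of mixed partials that cancel in pairs. The result is 0 (by equality of mixed partials for smooth functions — Schwarz / Clairaut).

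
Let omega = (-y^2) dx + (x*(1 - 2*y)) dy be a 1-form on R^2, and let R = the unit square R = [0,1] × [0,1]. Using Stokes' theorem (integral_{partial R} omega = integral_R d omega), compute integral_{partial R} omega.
integral_(partial R) omega = 1

Stokes: integral_partial_R omega = integral_R d omega with d omega = (∂Q/∂x - ∂P/∂y) dx ∧ dy.
  ∂Q/∂x = 1 - 2*y
  ∂P/∂y = -2*y
  integrand = ∂Q/∂x - ∂P/∂y = 1.
Integrating over R: integral_0^1 integral_0^1 (1) dx dy = 1.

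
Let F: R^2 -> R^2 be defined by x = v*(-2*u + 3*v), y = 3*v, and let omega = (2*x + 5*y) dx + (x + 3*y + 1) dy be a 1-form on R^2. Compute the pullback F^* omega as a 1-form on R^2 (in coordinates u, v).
F^* omega = (v^2*(8*u - 12*v - 30)) du + (8*u^2*v - 36*u*v^2 - 36*u*v + 36*v^3 + 99*v^2 + 27*v + 3) dv

Using F^*(f dg) = (f ∘ F) d(g ∘ F), substitute each coordinate x_i by F_i(u, v) in f_i, and replace dx_i by d F_i = (∂F_i/∂u) du + (∂F_i/∂v) dv.
  For the x component: f_1(F) = v*(-4*u + 6*v + 15); d F_1 = (-2*v) du + (-2*u + 6*v) dv
  For the y component: f_2(F) = -2*u*v + 3*v^2 + 9*v + 1; d F_2 = (0) du + (3) dv
Combining and collecting du, dv coefficients:
  coeff of du: v^2*(8*u - 12*v - 30)
  coeff of dv: 8*u^2*v - 36*u*v^2 - 36*u*v + 36*v^3 + 99*v^2 + 27*v + 3
F^* omega = (v^2*(8*u - 12*v - 30)) du + (8*u^2*v - 36*u*v^2 - 36*u*v + 36*v^3 + 99*v^2 + 27*v + 3) dv.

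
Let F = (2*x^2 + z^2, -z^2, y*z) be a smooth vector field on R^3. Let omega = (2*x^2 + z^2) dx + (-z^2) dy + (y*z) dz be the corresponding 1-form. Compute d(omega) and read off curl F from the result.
d(omega) = (3*z) dy ∧ dz + (2*z) dz ∧ dx + (0) dx ∧ dy; curl F = (3*z, 2*z, 0)

d omega = sum_{i<j} (∂f_j/∂x_i - ∂f_i/∂x_j) dx_i ∧ dx_j. Under the identification (dy ∧ dz, dz ∧ dx, dx ∧ dy) ↔ (e_x, e_y, e_z), the coefficients are exactly the components of curl F. Compute:
  ∂R/∂y - ∂Q/∂z = (z) - (-2*z) = 3*z
  ∂P/∂z - ∂R/∂x = (2*z) - (0) = 2*z
  ∂Q/∂x - ∂P/∂y = (0) - (0) = 0.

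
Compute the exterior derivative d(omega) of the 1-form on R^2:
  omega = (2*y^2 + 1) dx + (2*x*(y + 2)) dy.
d(omega) = (4 - 2*y) dx ∧ dy

For a 1-form omega = sum_i f_i dx_i, the exterior derivative is
  d(omega) = sum_{i < j} (∂f_j/∂x_i - ∂f_i/∂x_j) dx_i ∧ dx_j.
  coefficient of dx ∧ dy: ∂f_2/∂x - ∂f_1/∂y = ∂(2*x*(y + 2))/∂x - ∂(2*y^2 + 1)/∂y = 4 - 2*y
Assembling: d(omega) = (4 - 2*y) dx ∧ dy.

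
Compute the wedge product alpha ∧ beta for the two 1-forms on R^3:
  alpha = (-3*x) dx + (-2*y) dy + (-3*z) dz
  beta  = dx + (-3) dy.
alpha ∧ beta = (9*x + 2*y) dx ∧ dy + (3*z) dx ∧ dz + (-9*z) dy ∧ dz

Distribute the wedge, using dx_i ∧ dx_j = -dx_j ∧ dx_i and dx_i ∧ dx_i = 0. For each pair (i, j) with i < j, the coefficient of dx_i ∧ dx_j in alpha ∧ beta is (alpha_i * beta_j - alpha_j * beta_i). Collecting: alpha ∧ beta = (9*x + 2*y) dx ∧ dy + (3*z) dx ∧ dz + (-9*z) dy ∧ dz.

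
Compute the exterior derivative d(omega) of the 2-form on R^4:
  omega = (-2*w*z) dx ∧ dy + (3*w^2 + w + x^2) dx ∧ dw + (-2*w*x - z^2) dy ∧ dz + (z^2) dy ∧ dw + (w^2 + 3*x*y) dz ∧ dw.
d(omega) = (-4*w) dx ∧ dy ∧ dz + (-2*z) dx ∧ dy ∧ dw + (x - 2*z) dy ∧ dz ∧ dw + (3*y) dx ∧ dz ∧ dw

For a 2-form omega = sum_{i<j} g_{ij} dx_i ∧ dx_j, the exterior derivative is
  d(omega) = sum_{i<j} d(g_{ij}) ∧ dx_i ∧ dx_j = sum_{i<j, k} (∂g_{ij}/∂x_k) dx_k ∧ dx_i ∧ dx_j.
Expand each term, using dx_k ∧ dx_i ∧ dx_j = sgn(permutation) dx_{(a)} ∧ dx_{(b)} ∧ dx_{(c)} with (a < b < c) sorted:
  d(-2*w*z) includes (∂/∂z)(-2*w*z) dz = (-2*w) dz, which multiplied by dx ∧ dy gives (-2*w) dx ∧ dy ∧ dz
  d(-2*w*z) includes (∂/∂w)(-2*w*z) dw = (-2*z) dw, which multiplied by dx ∧ dy gives (-2*z) dx ∧ dy ∧ dw
  d(-2*w*x - z^2) includes (∂/∂x)(-2*w*x - z^2) dx = (-2*w) dx, which multiplied by dy ∧ dz gives (-2*w) dx ∧ dy ∧ dz
  d(-2*w*x - z^2) includes (∂/∂w)(-2*w*x - z^2) dw = (-2*x) dw, which multiplied by dy ∧ dz gives (-2*x) dy ∧ dz ∧ dw
  d(z^2) includes (∂/∂z)(z^2) dz = (2*z) dz, which multiplied by dy ∧ dw gives (-2*z) dy ∧ dz ∧ dw
  d(w^2 + 3*x*y) includes (∂/∂x)(w^2 + 3*x*y) dx = (3*y) dx, which multiplied by dz ∧ dw gives (3*y) dx ∧ dz ∧ dw
  d(w^2 + 3*x*y) includes (∂/∂y)(w^2 + 3*x*y) dy = (3*x) dy, which multiplied by dz ∧ dw gives (3*x) dy ∧ dz ∧ dw
Collecting like 3-forms: d(omega) = (-4*w) dx ∧ dy ∧ dz + (-2*z) dx ∧ dy ∧ dw + (x - 2*z) dy ∧ dz ∧ dw + (3*y) dx ∧ dz ∧ dw.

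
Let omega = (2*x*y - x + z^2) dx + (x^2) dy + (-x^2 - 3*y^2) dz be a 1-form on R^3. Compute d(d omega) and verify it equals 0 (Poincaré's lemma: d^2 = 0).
d(d omega) = 0

Step 1: d omega = sum_{i<j} (∂f_j/∂x_i - ∂f_i/∂x_j) dx_i ∧ dx_j:
  coeff of dx ∧ dy: 0
  coeff of dx ∧ dz: -2*x - 2*z
  coeff of dy ∧ dz: -6*y
Step 2: Apply d again to each 2-form coefficient. The only possible 3-form in R^3 is dx ∧ dy ∧ dz, with coefficient
  ∂(coeff of dy∧dz)/∂x - ∂(coeff of dx∧dz)/∂y + ∂(coeff of dx∧dy)/∂z
  = ∂/∂x (-6*y) - ∂/∂y (-2*x - 2*z) + ∂/∂z (0).
Each of these terms simplifies to sums of mixed partials that cancel in pairs. The result is 0 (by equality of mixed partials for smooth functions — Schwarz / Clairaut).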